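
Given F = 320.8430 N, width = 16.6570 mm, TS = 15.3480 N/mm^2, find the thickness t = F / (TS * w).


Formula: t = F / (TS * w)
Substituting: t = 320.8430 / (15.3480 * 16.6570)
Result: 1.2550 mm


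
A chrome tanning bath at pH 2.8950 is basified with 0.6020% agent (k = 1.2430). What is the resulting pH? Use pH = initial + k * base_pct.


Formula: pH_final = pH_initial + k * base_pct
Substituting: pH_final = 2.8950 + 1.2430 * 0.6020
Result: 3.6433


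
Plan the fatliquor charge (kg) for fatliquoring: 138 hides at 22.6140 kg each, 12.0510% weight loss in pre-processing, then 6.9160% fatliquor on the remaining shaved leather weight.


Total_raw = N * avg_wt = 138 * 22.6140 = 3120.7320 kg
Substrate = Total_raw * (1 - loss/100) = 3120.7320 * (1 - 12.0510/100) = 2744.6526 kg
Fat = Substrate * pct / 100 = 2744.6526 * 6.9160 / 100 = 189.8202 kg


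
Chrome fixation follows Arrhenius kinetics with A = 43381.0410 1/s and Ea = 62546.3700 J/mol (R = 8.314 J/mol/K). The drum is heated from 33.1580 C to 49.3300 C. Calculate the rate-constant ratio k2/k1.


T1 = 33.1580 + 273.15 = 306.3080 K; T2 = 49.3300 + 273.15 = 322.4800 K
k1 = A * exp(-Ea/(R*T1)) = 43381.0410 * exp(-62546.3700/(8.314*306.3080)) = 9.3518e-07 1/s
k2 = A * exp(-Ea/(R*T2)) = 43381.0410 * exp(-62546.3700/(8.314*322.4800)) = 3.2048e-06 1/s
k2/k1 = 3.2048e-06 / 9.3518e-07 = 3.4270


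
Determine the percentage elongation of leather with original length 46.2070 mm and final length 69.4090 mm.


Formula: Elongation = (Lf - L0) / L0 * 100
Substituting: Elongation = (69.4090 - 46.2070) / 46.2070 * 100
Result: 50.2132 %


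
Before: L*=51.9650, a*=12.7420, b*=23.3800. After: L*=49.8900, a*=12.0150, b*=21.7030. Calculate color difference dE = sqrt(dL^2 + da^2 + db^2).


dL = -2.0750, da = -0.7270, db = -1.6770
dE = sqrt((-2.0750)^2 + (-0.7270)^2 + (-1.6770)^2) = 2.7652


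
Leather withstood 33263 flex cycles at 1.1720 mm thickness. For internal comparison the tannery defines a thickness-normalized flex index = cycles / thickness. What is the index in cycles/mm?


Formula: Index = cycles / thickness
Substituting: Index = 33263 / 1.1720
Result: 28381.3993 cycles/mm


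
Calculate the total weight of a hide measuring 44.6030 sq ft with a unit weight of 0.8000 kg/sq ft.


Formula: Weight = area * weight_per_sqft
Substituting: Weight = 44.6030 * 0.8000
Result: 35.6824 kg


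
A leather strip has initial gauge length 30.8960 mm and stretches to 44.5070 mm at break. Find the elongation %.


Formula: Elongation = (Lf - L0) / L0 * 100
Substituting: Elongation = (44.5070 - 30.8960) / 30.8960 * 100
Result: 44.0542 %


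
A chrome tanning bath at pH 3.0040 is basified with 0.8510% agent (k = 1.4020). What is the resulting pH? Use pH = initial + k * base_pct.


Formula: pH_final = pH_initial + k * base_pct
Substituting: pH_final = 3.0040 + 1.4020 * 0.8510
Result: 4.1971


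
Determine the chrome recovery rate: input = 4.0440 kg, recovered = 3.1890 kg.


Formula: Recovery = recovered / input * 100
Substituting: Recovery = 3.1890 / 4.0440 * 100
Result: 78.8576 %


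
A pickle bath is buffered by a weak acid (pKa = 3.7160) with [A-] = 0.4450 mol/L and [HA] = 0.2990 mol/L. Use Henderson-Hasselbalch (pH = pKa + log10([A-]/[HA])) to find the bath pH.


ratio = [A-] / [HA] = 0.4450 / 0.2990 = 1.4883
log10(ratio) = 0.1727
pH = pKa + log10(ratio) = 3.7160 + 0.1727 = 3.8887


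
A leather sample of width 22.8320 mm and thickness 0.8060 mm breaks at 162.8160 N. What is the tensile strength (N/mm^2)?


Formula: TS = force / (width * thickness)
Substituting: TS = 162.8160 / (22.8320 * 0.8060)
Result: 8.8474 N/mm^2


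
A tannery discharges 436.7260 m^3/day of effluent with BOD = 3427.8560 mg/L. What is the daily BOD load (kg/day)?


Formula: BOD_load = volume * conc / 1000
Substituting: BOD_load = 436.7260 * 3427.8560 / 1000
Result: 1497.0338 kg/day


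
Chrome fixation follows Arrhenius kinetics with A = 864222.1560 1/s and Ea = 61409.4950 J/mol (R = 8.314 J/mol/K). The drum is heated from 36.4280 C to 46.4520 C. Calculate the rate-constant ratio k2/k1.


T1 = 36.4280 + 273.15 = 309.5780 K; T2 = 46.4520 + 273.15 = 319.6020 K
k1 = A * exp(-Ea/(R*T1)) = 864222.1560 * exp(-61409.4950/(8.314*309.5780)) = 3.7559e-05 1/s
k2 = A * exp(-Ea/(R*T2)) = 864222.1560 * exp(-61409.4950/(8.314*319.6020)) = 7.9380e-05 1/s
k2/k1 = 7.9380e-05 / 3.7559e-05 = 2.1134


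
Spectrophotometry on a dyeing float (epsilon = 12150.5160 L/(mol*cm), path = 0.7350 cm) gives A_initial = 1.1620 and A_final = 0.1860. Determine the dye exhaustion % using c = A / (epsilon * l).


c_initial = A_i / (epsilon * l) = 1.1620 / (12150.5160 * 0.7350) = 1.3011e-04 mol/L
c_final = A_f / (epsilon * l) = 0.1860 / (12150.5160 * 0.7350) = 2.0827e-05 mol/L
Exhaustion = (c_initial - c_final) / c_initial * 100 = (1.3011e-04 - 2.0827e-05) / 1.3011e-04 * 100 = 83.9931 %


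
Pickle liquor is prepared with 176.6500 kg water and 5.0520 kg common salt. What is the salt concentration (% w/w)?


Formula: Conc = salt / (water + salt) * 100
Substituting: Conc = 5.0520 / (176.6500 + 5.0520) * 100
Result: 2.7804 %


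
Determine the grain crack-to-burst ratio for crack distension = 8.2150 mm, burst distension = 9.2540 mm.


Formula: Ratio = crack / burst
Substituting: Ratio = 8.2150 / 9.2540
Result: 0.8877


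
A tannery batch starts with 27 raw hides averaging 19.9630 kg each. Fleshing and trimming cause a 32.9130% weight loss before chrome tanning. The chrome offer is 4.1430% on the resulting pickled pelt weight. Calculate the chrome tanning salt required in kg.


Total_raw = N * avg_wt = 27 * 19.9630 = 539.0010 kg
Substrate = Total_raw * (1 - loss/100) = 539.0010 * (1 - 32.9130/100) = 361.5996 kg
Chrome = Substrate * pct / 100 = 361.5996 * 4.1430 / 100 = 14.9811 kg


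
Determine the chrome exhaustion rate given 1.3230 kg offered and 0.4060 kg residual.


Formula: Uptake = (offered - residual) / offered * 100
Substituting: Uptake = (1.3230 - 0.4060) / 1.3230 * 100
Result: 69.3122 %


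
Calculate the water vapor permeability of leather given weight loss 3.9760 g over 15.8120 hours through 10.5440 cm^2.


Formula: WVP = loss / (area * time)
Substituting: WVP = 3.9760 / (10.5440 * 15.8120)
Result: 0.0238481 g/(cm^2*hr)


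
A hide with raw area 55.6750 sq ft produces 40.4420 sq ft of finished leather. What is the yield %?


Formula: Yield = finished / raw * 100
Substituting: Yield = 40.4420 / 55.6750 * 100
Result: 72.6394 %


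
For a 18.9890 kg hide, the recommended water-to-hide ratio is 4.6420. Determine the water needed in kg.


Formula: Water = hide_weight * ratio
Substituting: Water = 18.9890 * 4.6420
Result: 88.1469 kg


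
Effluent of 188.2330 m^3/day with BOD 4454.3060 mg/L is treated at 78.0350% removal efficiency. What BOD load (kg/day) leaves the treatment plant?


Load_in = volume * conc / 1000 = 188.2330 * 4454.3060 / 1000 = 838.4474 kg/day
Removed = Load_in * eff / 100 = 838.4474 * 78.0350 / 100 = 654.2824 kg/day
Load_out = Load_in - Removed = 838.4474 - 654.2824 = 184.1650 kg/day


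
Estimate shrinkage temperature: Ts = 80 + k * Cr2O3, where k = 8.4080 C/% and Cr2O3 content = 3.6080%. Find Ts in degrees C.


Formula: Ts = 80 + k * Cr2O3
Substituting: Ts = 80 + 8.4080 * 3.6080
Result: 110.3361 C


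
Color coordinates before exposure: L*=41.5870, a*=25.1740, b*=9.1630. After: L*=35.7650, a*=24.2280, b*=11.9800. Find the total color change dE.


dL = -5.8220, da = -0.9460, db = 2.8170
dE = sqrt((-5.8220)^2 + (-0.9460)^2 + 2.8170^2) = 6.5365


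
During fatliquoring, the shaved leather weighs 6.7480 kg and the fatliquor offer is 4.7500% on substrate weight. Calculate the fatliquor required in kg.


Formula: Fat = substrate * pct / 100
Substituting: Fat = 6.7480 * 4.7500 / 100
Result: 0.3205 kg


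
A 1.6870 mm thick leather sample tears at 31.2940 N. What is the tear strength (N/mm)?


Formula: Tear strength = force / thickness
Substituting: Tear strength = 31.2940 / 1.6870
Result: 18.5501 N/mm


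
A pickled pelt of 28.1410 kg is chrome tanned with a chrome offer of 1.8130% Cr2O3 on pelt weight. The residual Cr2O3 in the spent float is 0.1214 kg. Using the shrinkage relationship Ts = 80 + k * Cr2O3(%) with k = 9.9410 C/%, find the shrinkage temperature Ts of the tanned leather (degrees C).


Offered = pelt * offer_pct / 100 = 28.1410 * 1.8130 / 100 = 0.5102 kg
Uptake = offered - residual = 0.5102 - 0.1214 = 0.3888 kg
Cr2O3% on pelt = uptake / pelt * 100 = 0.3888 / 28.1410 * 100 = 1.3816 %
Ts = 80 + k * Cr2O3% = 80 + 9.9410 * 1.3816 = 93.7345 C


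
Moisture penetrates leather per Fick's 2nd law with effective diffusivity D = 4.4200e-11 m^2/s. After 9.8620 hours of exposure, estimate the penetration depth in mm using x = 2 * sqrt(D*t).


t = 9.8620 hr * 3600 = 35503.2000 s
D * t = 4.4200e-11 * 35503.2000 = 1.5692e-06
x = 2 * sqrt(D*t) = 2 * sqrt(1.5692e-06) = 0.00250539 m = 2.5054 mm


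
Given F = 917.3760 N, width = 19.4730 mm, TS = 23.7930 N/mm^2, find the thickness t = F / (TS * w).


Formula: t = F / (TS * w)
Substituting: t = 917.3760 / (23.7930 * 19.4730)
Result: 1.9800 mm


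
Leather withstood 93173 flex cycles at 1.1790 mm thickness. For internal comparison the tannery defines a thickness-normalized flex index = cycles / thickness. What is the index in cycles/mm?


Formula: Index = cycles / thickness
Substituting: Index = 93173 / 1.1790
Result: 79027.1416 cycles/mm


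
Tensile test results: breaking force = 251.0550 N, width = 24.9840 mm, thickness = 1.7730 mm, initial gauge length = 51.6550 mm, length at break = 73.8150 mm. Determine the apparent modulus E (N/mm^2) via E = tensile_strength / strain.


TS = F / (w * t) = 251.0550 / (24.9840 * 1.7730) = 5.6676 N/mm^2
strain = (Lf - L0) / L0 = (73.8150 - 51.6550) / 51.6550 = 0.4290
E = TS / strain = 5.6676 / 0.4290 = 13.2112 N/mm^2


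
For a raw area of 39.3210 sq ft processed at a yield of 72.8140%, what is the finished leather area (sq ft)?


Formula: finished = raw * yield / 100
Substituting: finished = 39.3210 * 72.8140 / 100
Result: 28.6312 sq ft


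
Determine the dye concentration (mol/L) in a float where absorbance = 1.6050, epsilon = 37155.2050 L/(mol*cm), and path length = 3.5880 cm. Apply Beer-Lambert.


Formula: c = A / (epsilon * l)
Substituting: c = 1.6050 / (37155.2050 * 3.5880)
Result: 1.2039e-05 mol/L


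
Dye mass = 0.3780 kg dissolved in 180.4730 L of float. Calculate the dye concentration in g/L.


Formula: Conc = dye_mass(kg) / volume(L) * 1000
Substituting: Conc = 0.3780 / 180.4730 * 1000
Result: 2.0945 g/L


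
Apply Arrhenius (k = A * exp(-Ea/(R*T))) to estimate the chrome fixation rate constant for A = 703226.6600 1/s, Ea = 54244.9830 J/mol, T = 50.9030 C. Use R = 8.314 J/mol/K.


T_K = T_C + 273.15 = 50.9030 + 273.15 = 324.0530 K
exponent = -Ea / (R * T_K) = -54244.9830 / (8.314 * 324.0530) = -20.1342
k = A * exp(exponent) = 703226.6600 * exp(-20.1342) = 0.00126748 1/s


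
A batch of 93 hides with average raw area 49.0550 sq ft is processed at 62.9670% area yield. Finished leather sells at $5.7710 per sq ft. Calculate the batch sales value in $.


Raw_total = N * avg_area = 93 * 49.0550 = 4562.1150 sq ft
Finished = Raw_total * yield / 100 = 4562.1150 * 62.9670 / 100 = 2872.6270 sq ft
Value = Finished * price = 2872.6270 * 5.7710 = 16577.9301 $


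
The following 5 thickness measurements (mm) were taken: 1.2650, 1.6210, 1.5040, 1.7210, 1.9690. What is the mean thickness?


Formula: Average = sum / n
Substituting: Average = 8.0800 / 5
Result: 1.6160 mm


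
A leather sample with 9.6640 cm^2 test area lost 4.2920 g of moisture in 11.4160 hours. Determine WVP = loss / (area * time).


Formula: WVP = loss / (area * time)
Substituting: WVP = 4.2920 / (9.6640 * 11.4160)
Result: 0.0389035 g/(cm^2*hr)


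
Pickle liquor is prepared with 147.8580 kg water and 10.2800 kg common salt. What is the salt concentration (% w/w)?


Formula: Conc = salt / (water + salt) * 100
Substituting: Conc = 10.2800 / (147.8580 + 10.2800) * 100
Result: 6.5007 %


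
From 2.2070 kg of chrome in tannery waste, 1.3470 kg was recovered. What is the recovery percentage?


Formula: Recovery = recovered / input * 100
Substituting: Recovery = 1.3470 / 2.2070 * 100
Result: 61.0331 %


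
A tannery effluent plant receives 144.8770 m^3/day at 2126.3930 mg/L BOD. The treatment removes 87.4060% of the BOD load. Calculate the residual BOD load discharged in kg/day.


Load_in = volume * conc / 1000 = 144.8770 * 2126.3930 / 1000 = 308.0654 kg/day
Removed = Load_in * eff / 100 = 308.0654 * 87.4060 / 100 = 269.2677 kg/day
Load_out = Load_in - Removed = 308.0654 - 269.2677 = 38.7978 kg/day


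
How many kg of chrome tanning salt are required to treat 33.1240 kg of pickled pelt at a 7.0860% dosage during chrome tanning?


Formula: Chrome = substrate * pct / 100
Substituting: Chrome = 33.1240 * 7.0860 / 100
Result: 2.3472 kg


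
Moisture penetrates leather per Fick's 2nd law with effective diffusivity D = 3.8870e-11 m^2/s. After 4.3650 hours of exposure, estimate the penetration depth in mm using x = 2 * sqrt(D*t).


t = 4.3650 hr * 3600 = 15714.0000 s
D * t = 3.8870e-11 * 15714.0000 = 6.1080e-07
x = 2 * sqrt(D*t) = 2 * sqrt(6.1080e-07) = 0.00156308 m = 1.5631 mm


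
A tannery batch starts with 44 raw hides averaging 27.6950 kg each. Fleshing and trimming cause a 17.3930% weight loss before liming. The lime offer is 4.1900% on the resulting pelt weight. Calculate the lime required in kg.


Total_raw = N * avg_wt = 44 * 27.6950 = 1218.5800 kg
Substrate = Total_raw * (1 - loss/100) = 1218.5800 * (1 - 17.3930/100) = 1006.6324 kg
Lime = Substrate * pct / 100 = 1006.6324 * 4.1900 / 100 = 42.1779 kg


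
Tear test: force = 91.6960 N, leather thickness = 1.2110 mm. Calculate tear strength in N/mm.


Formula: Tear strength = force / thickness
Substituting: Tear strength = 91.6960 / 1.2110
Result: 75.7192 N/mm


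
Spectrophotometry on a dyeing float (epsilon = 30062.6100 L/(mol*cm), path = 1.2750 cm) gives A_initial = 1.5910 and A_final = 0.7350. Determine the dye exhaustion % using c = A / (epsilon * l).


c_initial = A_i / (epsilon * l) = 1.5910 / (30062.6100 * 1.2750) = 4.1508e-05 mol/L
c_final = A_f / (epsilon * l) = 0.7350 / (30062.6100 * 1.2750) = 1.9176e-05 mol/L
Exhaustion = (c_initial - c_final) / c_initial * 100 = (4.1508e-05 - 1.9176e-05) / 4.1508e-05 * 100 = 53.8026 %


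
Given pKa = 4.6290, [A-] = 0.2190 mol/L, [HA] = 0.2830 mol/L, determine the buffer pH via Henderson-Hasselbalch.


ratio = [A-] / [HA] = 0.2190 / 0.2830 = 0.7739
log10(ratio) = -0.1113
pH = pKa + log10(ratio) = 4.6290 - 0.1113 = 4.5177


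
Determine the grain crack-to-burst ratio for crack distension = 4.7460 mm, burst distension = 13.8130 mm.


Formula: Ratio = crack / burst
Substituting: Ratio = 4.7460 / 13.8130
Result: 0.3436


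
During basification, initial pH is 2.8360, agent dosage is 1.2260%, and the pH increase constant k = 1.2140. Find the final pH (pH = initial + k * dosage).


Formula: pH_final = pH_initial + k * base_pct
Substituting: pH_final = 2.8360 + 1.2140 * 1.2260
Result: 4.3244


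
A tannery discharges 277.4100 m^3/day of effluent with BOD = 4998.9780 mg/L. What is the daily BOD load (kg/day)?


Formula: BOD_load = volume * conc / 1000
Substituting: BOD_load = 277.4100 * 4998.9780 / 1000
Result: 1386.7665 kg/day


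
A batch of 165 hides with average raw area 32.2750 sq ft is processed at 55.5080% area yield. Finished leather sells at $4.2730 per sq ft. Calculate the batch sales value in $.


Raw_total = N * avg_area = 165 * 32.2750 = 5325.3750 sq ft
Finished = Raw_total * yield / 100 = 5325.3750 * 55.5080 / 100 = 2956.0092 sq ft
Value = Finished * price = 2956.0092 * 4.2730 = 12631.0271 $


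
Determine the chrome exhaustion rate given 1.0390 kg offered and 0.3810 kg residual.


Formula: Uptake = (offered - residual) / offered * 100
Substituting: Uptake = (1.0390 - 0.3810) / 1.0390 * 100
Result: 63.3301 %


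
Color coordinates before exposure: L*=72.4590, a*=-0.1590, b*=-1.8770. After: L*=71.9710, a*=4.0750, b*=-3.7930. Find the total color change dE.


dL = -0.4880, da = 4.2340, db = -1.9160
dE = sqrt((-0.4880)^2 + 4.2340^2 + (-1.9160)^2) = 4.6729


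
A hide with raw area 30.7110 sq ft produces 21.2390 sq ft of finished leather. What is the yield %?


Formula: Yield = finished / raw * 100
Substituting: Yield = 21.2390 / 30.7110 * 100
Result: 69.1576 %


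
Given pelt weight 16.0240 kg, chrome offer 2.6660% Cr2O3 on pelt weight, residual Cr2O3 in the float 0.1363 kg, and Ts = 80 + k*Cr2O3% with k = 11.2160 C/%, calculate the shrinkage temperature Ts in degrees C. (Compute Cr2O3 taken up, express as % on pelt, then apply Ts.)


Offered = pelt * offer_pct / 100 = 16.0240 * 2.6660 / 100 = 0.4272 kg
Uptake = offered - residual = 0.4272 - 0.1363 = 0.2909 kg
Cr2O3% on pelt = uptake / pelt * 100 = 0.2909 / 16.0240 * 100 = 1.8154 %
Ts = 80 + k * Cr2O3% = 80 + 11.2160 * 1.8154 = 100.3615 C


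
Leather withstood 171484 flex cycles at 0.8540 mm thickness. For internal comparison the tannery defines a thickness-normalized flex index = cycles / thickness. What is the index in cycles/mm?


Formula: Index = cycles / thickness
Substituting: Index = 171484 / 0.8540
Result: 200800.9368 cycles/mm


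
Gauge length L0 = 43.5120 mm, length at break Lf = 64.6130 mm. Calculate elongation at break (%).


Formula: Elongation = (Lf - L0) / L0 * 100
Substituting: Elongation = (64.6130 - 43.5120) / 43.5120 * 100
Result: 48.4947 %


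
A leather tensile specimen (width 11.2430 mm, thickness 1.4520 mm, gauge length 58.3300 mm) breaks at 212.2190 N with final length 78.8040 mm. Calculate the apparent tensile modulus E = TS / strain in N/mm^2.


TS = F / (w * t) = 212.2190 / (11.2430 * 1.4520) = 12.9998 N/mm^2
strain = (Lf - L0) / L0 = (78.8040 - 58.3300) / 58.3300 = 0.3510
E = TS / strain = 12.9998 / 0.3510 = 37.0361 N/mm^2


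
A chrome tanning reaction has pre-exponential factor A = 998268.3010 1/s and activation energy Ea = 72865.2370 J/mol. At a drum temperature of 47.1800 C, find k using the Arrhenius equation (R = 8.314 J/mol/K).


T_K = T_C + 273.15 = 47.1800 + 273.15 = 320.3300 K
exponent = -Ea / (R * T_K) = -72865.2370 / (8.314 * 320.3300) = -27.3598
k = A * exp(exponent) = 998268.3010 * exp(-27.3598) = 1.3093e-06 1/s


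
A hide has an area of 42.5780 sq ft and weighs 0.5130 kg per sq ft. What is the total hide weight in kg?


Formula: Weight = area * weight_per_sqft
Substituting: Weight = 42.5780 * 0.5130
Result: 21.8425 kg


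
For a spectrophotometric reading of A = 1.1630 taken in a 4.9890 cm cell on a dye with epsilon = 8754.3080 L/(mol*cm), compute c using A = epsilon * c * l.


Formula: c = A / (epsilon * l)
Substituting: c = 1.1630 / (8754.3080 * 4.9890)
Result: 2.6628e-05 mol/L


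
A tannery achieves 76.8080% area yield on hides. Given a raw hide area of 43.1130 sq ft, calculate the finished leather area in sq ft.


Formula: finished = raw * yield / 100
Substituting: finished = 43.1130 * 76.8080 / 100
Result: 33.1142 sq ft


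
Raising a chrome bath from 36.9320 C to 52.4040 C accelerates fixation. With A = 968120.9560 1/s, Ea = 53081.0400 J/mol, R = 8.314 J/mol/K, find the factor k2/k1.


T1 = 36.9320 + 273.15 = 310.0820 K; T2 = 52.4040 + 273.15 = 325.5540 K
k1 = A * exp(-Ea/(R*T1)) = 968120.9560 * exp(-53081.0400/(8.314*310.0820)) = 0.00110631 1/s
k2 = A * exp(-Ea/(R*T2)) = 968120.9560 * exp(-53081.0400/(8.314*325.5540)) = 0.00294341 1/s
k2/k1 = 0.00294341 / 0.00110631 = 2.6606


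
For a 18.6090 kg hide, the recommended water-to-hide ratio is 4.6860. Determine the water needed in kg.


Formula: Water = hide_weight * ratio
Substituting: Water = 18.6090 * 4.6860
Result: 87.2018 kg


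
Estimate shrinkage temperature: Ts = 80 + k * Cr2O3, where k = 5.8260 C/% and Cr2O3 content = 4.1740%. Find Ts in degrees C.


Formula: Ts = 80 + k * Cr2O3
Substituting: Ts = 80 + 5.8260 * 4.1740
Result: 104.3177 C


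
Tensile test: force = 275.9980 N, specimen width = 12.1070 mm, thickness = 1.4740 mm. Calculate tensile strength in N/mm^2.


Formula: TS = force / (width * thickness)
Substituting: TS = 275.9980 / (12.1070 * 1.4740)
Result: 15.4658 N/mm^2


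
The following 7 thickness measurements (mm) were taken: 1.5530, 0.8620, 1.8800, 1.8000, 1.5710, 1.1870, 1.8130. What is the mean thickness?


Formula: Average = sum / n
Substituting: Average = 10.6660 / 7
Result: 1.5237 mm


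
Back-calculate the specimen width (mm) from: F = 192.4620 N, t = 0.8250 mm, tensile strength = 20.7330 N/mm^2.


Formula: w = F / (TS * t)
Substituting: w = 192.4620 / (20.7330 * 0.8250)
Result: 11.2520 mm


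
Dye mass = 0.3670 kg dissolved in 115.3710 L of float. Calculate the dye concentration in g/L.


Formula: Conc = dye_mass(kg) / volume(L) * 1000
Substituting: Conc = 0.3670 / 115.3710 * 1000
Result: 3.1810 g/L


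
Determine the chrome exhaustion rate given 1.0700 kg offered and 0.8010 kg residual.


Formula: Uptake = (offered - residual) / offered * 100
Substituting: Uptake = (1.0700 - 0.8010) / 1.0700 * 100
Result: 25.1402 %


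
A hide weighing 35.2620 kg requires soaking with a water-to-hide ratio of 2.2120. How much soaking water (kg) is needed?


Formula: Water = hide_weight * ratio
Substituting: Water = 35.2620 * 2.2120
Result: 77.9995 kg


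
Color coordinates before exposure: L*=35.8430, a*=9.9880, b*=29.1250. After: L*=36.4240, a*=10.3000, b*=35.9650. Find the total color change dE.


dL = 0.5810, da = 0.3120, db = 6.8400
dE = sqrt(0.5810^2 + 0.3120^2 + 6.8400^2) = 6.8717


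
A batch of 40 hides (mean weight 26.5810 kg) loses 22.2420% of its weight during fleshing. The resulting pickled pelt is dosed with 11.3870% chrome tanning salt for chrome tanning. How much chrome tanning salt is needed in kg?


Total_raw = N * avg_wt = 40 * 26.5810 = 1063.2400 kg
Substrate = Total_raw * (1 - loss/100) = 1063.2400 * (1 - 22.2420/100) = 826.7542 kg
Chrome = Substrate * pct / 100 = 826.7542 * 11.3870 / 100 = 94.1425 kg


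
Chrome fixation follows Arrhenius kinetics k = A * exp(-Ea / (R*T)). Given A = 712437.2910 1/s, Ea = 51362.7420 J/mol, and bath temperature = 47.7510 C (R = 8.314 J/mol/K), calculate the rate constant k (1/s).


T_K = T_C + 273.15 = 47.7510 + 273.15 = 320.9010 K
exponent = -Ea / (R * T_K) = -51362.7420 / (8.314 * 320.9010) = -19.2516
k = A * exp(exponent) = 712437.2910 * exp(-19.2516) = 0.00310368 1/s


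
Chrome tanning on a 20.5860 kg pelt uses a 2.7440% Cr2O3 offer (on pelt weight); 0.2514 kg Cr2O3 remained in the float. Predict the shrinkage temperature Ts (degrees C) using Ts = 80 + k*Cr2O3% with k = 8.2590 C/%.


Offered = pelt * offer_pct / 100 = 20.5860 * 2.7440 / 100 = 0.5649 kg
Uptake = offered - residual = 0.5649 - 0.2514 = 0.3135 kg
Cr2O3% on pelt = uptake / pelt * 100 = 0.3135 / 20.5860 * 100 = 1.5228 %
Ts = 80 + k * Cr2O3% = 80 + 8.2590 * 1.5228 = 92.5767 C


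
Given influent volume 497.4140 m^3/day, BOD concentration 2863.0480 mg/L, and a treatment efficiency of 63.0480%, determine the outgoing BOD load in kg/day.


Load_in = volume * conc / 1000 = 497.4140 * 2863.0480 / 1000 = 1424.1202 kg/day
Removed = Load_in * eff / 100 = 1424.1202 * 63.0480 / 100 = 897.8793 kg/day
Load_out = Load_in - Removed = 1424.1202 - 897.8793 = 526.2409 kg/day


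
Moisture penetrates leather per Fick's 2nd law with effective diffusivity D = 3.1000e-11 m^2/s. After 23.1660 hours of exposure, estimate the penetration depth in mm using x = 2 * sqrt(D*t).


t = 23.1660 hr * 3600 = 83397.6000 s
D * t = 3.1000e-11 * 83397.6000 = 2.5853e-06
x = 2 * sqrt(D*t) = 2 * sqrt(2.5853e-06) = 0.00321579 m = 3.2158 mm


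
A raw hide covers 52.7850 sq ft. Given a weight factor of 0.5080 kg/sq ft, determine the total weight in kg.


Formula: Weight = area * weight_per_sqft
Substituting: Weight = 52.7850 * 0.5080
Result: 26.8148 kg


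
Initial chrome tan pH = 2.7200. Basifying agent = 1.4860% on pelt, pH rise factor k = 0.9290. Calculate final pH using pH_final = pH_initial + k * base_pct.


Formula: pH_final = pH_initial + k * base_pct
Substituting: pH_final = 2.7200 + 0.9290 * 1.4860
Result: 4.1005


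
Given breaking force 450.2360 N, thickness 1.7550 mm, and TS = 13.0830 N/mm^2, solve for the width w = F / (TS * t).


Formula: w = F / (TS * t)
Substituting: w = 450.2360 / (13.0830 * 1.7550)
Result: 19.6090 mm


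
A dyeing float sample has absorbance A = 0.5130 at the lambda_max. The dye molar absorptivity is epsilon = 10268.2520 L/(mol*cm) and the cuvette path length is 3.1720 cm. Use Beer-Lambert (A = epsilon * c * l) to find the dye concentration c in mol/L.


Formula: c = A / (epsilon * l)
Substituting: c = 0.5130 / (10268.2520 * 3.1720)
Result: 1.5750e-05 mol/L


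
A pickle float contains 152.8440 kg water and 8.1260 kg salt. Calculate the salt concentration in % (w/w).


Formula: Conc = salt / (water + salt) * 100
Substituting: Conc = 8.1260 / (152.8440 + 8.1260) * 100
Result: 5.0481 %


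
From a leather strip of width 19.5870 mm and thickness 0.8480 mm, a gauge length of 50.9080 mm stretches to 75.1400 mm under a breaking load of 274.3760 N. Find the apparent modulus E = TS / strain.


TS = F / (w * t) = 274.3760 / (19.5870 * 0.8480) = 16.5189 N/mm^2
strain = (Lf - L0) / L0 = (75.1400 - 50.9080) / 50.9080 = 0.4760
E = TS / strain = 16.5189 / 0.4760 = 34.7040 N/mm^2


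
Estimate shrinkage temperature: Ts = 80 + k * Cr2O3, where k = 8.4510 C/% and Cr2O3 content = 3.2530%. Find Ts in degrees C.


Formula: Ts = 80 + k * Cr2O3
Substituting: Ts = 80 + 8.4510 * 3.2530
Result: 107.4911 C


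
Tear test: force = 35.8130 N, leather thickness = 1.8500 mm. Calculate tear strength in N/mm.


Formula: Tear strength = force / thickness
Substituting: Tear strength = 35.8130 / 1.8500
Result: 19.3584 N/mm


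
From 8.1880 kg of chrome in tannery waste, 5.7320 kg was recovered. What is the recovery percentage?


Formula: Recovery = recovered / input * 100
Substituting: Recovery = 5.7320 / 8.1880 * 100
Result: 70.0049 %


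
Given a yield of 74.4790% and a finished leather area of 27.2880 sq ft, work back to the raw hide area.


Formula: raw = finished * 100 / yield
Substituting: raw = 27.2880 * 100 / 74.4790
Result: 36.6385 sq ft


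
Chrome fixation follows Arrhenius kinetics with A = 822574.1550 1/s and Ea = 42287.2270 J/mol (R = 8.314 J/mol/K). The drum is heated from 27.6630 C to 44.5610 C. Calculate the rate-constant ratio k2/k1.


T1 = 27.6630 + 273.15 = 300.8130 K; T2 = 44.5610 + 273.15 = 317.7110 K
k1 = A * exp(-Ea/(R*T1)) = 822574.1550 * exp(-42287.2270/(8.314*300.8130)) = 0.0373206 1/s
k2 = A * exp(-Ea/(R*T2)) = 822574.1550 * exp(-42287.2270/(8.314*317.7110)) = 0.0917299 1/s
k2/k1 = 0.0917299 / 0.0373206 = 2.4579


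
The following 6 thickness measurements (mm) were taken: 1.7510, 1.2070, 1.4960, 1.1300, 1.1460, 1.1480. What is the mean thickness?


Formula: Average = sum / n
Substituting: Average = 7.8780 / 6
Result: 1.3130 mm


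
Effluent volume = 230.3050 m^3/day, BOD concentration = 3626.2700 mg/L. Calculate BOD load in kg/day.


Formula: BOD_load = volume * conc / 1000
Substituting: BOD_load = 230.3050 * 3626.2700 / 1000
Result: 835.1481 kg/day


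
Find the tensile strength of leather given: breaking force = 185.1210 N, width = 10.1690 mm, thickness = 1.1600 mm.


Formula: TS = force / (width * thickness)
Substituting: TS = 185.1210 / (10.1690 * 1.1600)
Result: 15.6935 N/mm^2


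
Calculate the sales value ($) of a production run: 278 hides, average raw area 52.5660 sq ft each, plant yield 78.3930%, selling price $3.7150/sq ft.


Raw_total = N * avg_area = 278 * 52.5660 = 14613.3480 sq ft
Finished = Raw_total * yield / 100 = 14613.3480 * 78.3930 / 100 = 11455.8419 sq ft
Value = Finished * price = 11455.8419 * 3.7150 = 42558.4526 $


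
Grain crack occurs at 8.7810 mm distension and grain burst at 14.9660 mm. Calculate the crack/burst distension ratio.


Formula: Ratio = crack / burst
Substituting: Ratio = 8.7810 / 14.9660
Result: 0.5867


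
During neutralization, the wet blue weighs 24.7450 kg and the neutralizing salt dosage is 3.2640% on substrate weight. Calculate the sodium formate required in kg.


Formula: Neutralizer = substrate * pct / 100
Substituting: Neutralizer = 24.7450 * 3.2640 / 100
Result: 0.8077 kg


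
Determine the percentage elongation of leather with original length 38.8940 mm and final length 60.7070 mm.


Formula: Elongation = (Lf - L0) / L0 * 100
Substituting: Elongation = (60.7070 - 38.8940) / 38.8940 * 100
Result: 56.0832 %


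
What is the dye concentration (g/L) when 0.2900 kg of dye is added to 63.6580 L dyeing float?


Formula: Conc = dye_mass(kg) / volume(L) * 1000
Substituting: Conc = 0.2900 / 63.6580 * 1000
Result: 4.5556 g/L


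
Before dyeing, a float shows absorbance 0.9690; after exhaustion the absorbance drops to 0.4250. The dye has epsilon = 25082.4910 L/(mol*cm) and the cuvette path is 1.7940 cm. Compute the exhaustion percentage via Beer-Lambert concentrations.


c_initial = A_i / (epsilon * l) = 0.9690 / (25082.4910 * 1.7940) = 2.1534e-05 mol/L
c_final = A_f / (epsilon * l) = 0.4250 / (25082.4910 * 1.7940) = 9.4449e-06 mol/L
Exhaustion = (c_initial - c_final) / c_initial * 100 = (2.1534e-05 - 9.4449e-06) / 2.1534e-05 * 100 = 56.1404 %


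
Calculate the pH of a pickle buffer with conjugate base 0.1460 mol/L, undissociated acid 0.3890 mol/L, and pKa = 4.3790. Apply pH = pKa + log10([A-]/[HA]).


ratio = [A-] / [HA] = 0.1460 / 0.3890 = 0.3753
log10(ratio) = -0.4256
pH = pKa + log10(ratio) = 4.3790 - 0.4256 = 3.9534


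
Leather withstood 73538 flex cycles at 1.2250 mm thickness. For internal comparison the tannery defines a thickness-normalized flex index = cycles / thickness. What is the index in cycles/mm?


Formula: Index = cycles / thickness
Substituting: Index = 73538 / 1.2250
Result: 60031.0204 cycles/mm


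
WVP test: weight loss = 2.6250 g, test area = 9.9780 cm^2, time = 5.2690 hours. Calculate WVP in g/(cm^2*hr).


Formula: WVP = loss / (area * time)
Substituting: WVP = 2.6250 / (9.9780 * 5.2690)
Result: 0.0499295 g/(cm^2*hr)


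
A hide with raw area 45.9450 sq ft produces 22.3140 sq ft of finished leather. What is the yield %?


Formula: Yield = finished / raw * 100
Substituting: Yield = 22.3140 / 45.9450 * 100
Result: 48.5668 %


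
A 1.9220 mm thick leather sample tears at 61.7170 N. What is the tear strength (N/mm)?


Formula: Tear strength = force / thickness
Substituting: Tear strength = 61.7170 / 1.9220
Result: 32.1108 N/mm


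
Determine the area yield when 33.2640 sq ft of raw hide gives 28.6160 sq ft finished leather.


Formula: Yield = finished / raw * 100
Substituting: Yield = 28.6160 / 33.2640 * 100
Result: 86.0269 %


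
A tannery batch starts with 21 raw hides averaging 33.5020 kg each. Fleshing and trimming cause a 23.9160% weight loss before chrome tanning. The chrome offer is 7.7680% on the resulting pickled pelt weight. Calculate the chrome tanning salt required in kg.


Total_raw = N * avg_wt = 21 * 33.5020 = 703.5420 kg
Substrate = Total_raw * (1 - loss/100) = 703.5420 * (1 - 23.9160/100) = 535.2829 kg
Chrome = Substrate * pct / 100 = 535.2829 * 7.7680 / 100 = 41.5808 kg


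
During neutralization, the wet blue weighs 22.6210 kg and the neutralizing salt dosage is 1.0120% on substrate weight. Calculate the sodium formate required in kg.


Formula: Neutralizer = substrate * pct / 100
Substituting: Neutralizer = 22.6210 * 1.0120 / 100
Result: 0.2289 kg


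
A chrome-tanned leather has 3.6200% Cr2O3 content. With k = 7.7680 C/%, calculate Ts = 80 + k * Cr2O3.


Formula: Ts = 80 + k * Cr2O3
Substituting: Ts = 80 + 7.7680 * 3.6200
Result: 108.1202 C


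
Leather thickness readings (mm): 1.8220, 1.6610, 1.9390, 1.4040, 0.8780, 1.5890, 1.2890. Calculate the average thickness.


Formula: Average = sum / n
Substituting: Average = 10.5820 / 7
Result: 1.5117 mm


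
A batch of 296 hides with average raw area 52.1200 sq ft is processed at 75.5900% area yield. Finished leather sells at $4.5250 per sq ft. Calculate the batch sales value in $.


Raw_total = N * avg_area = 296 * 52.1200 = 15427.5200 sq ft
Finished = Raw_total * yield / 100 = 15427.5200 * 75.5900 / 100 = 11661.6624 sq ft
Value = Finished * price = 11661.6624 * 4.5250 = 52769.0222 $


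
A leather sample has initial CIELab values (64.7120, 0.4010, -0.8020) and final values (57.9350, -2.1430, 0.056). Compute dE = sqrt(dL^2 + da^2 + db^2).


dL = -6.7770, da = -2.5440, db = 0.8580
dE = sqrt((-6.7770)^2 + (-2.5440)^2 + 0.8580^2) = 7.2894


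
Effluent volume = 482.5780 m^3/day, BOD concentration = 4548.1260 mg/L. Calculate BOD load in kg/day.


Formula: BOD_load = volume * conc / 1000
Substituting: BOD_load = 482.5780 * 4548.1260 / 1000
Result: 2194.8255 kg/day


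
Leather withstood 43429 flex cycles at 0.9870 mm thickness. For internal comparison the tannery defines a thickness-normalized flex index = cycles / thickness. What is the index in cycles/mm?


Formula: Index = cycles / thickness
Substituting: Index = 43429 / 0.9870
Result: 44001.0132 cycles/mm


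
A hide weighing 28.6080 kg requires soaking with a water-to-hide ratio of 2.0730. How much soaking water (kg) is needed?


Formula: Water = hide_weight * ratio
Substituting: Water = 28.6080 * 2.0730
Result: 59.3044 kg


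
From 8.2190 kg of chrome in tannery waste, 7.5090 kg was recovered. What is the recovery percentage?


Formula: Recovery = recovered / input * 100
Substituting: Recovery = 7.5090 / 8.2190 * 100
Result: 91.3615 %


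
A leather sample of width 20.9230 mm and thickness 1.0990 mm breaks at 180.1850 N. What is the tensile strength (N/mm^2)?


Formula: TS = force / (width * thickness)
Substituting: TS = 180.1850 / (20.9230 * 1.0990)
Result: 7.8360 N/mm^2


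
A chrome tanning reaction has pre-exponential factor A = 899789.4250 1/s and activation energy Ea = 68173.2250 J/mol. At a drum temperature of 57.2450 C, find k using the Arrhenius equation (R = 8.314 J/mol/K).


T_K = T_C + 273.15 = 57.2450 + 273.15 = 330.3950 K
exponent = -Ea / (R * T_K) = -68173.2250 / (8.314 * 330.3950) = -24.8182
k = A * exp(exponent) = 899789.4250 * exp(-24.8182) = 1.4988e-05 1/s


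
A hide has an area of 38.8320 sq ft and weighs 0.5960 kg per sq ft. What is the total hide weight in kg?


Formula: Weight = area * weight_per_sqft
Substituting: Weight = 38.8320 * 0.5960
Result: 23.1439 kg


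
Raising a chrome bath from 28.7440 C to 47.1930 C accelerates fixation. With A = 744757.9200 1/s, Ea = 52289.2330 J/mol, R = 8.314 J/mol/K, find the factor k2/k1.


T1 = 28.7440 + 273.15 = 301.8940 K; T2 = 47.1930 + 273.15 = 320.3430 K
k1 = A * exp(-Ea/(R*T1)) = 744757.9200 * exp(-52289.2330/(8.314*301.8940)) = 6.6749e-04 1/s
k2 = A * exp(-Ea/(R*T2)) = 744757.9200 * exp(-52289.2330/(8.314*320.3430)) = 0.00221567 1/s
k2/k1 = 0.00221567 / 6.6749e-04 = 3.3194


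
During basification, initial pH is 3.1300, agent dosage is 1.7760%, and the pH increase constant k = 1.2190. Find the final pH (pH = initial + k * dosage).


Formula: pH_final = pH_initial + k * base_pct
Substituting: pH_final = 3.1300 + 1.2190 * 1.7760
Result: 5.2949


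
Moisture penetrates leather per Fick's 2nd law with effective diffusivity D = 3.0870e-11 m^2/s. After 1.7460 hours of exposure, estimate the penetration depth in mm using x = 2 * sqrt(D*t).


t = 1.7460 hr * 3600 = 6285.6000 s
D * t = 3.0870e-11 * 6285.6000 = 1.9404e-07
x = 2 * sqrt(D*t) = 2 * sqrt(1.9404e-07) = 8.8099e-04 m = 0.8810 mm


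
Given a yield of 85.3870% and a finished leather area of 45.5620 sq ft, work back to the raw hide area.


Formula: raw = finished * 100 / yield
Substituting: raw = 45.5620 * 100 / 85.3870
Result: 53.3594 sq ft


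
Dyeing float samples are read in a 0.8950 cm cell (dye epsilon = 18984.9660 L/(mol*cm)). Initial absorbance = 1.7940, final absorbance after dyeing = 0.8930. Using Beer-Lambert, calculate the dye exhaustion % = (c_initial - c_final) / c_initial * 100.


c_initial = A_i / (epsilon * l) = 1.7940 / (18984.9660 * 0.8950) = 1.0558e-04 mol/L
c_final = A_f / (epsilon * l) = 0.8930 / (18984.9660 * 0.8950) = 5.2556e-05 mol/L
Exhaustion = (c_initial - c_final) / c_initial * 100 = (1.0558e-04 - 5.2556e-05) / 1.0558e-04 * 100 = 50.2230 %


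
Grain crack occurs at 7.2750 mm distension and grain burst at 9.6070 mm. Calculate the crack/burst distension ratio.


Formula: Ratio = crack / burst
Substituting: Ratio = 7.2750 / 9.6070
Result: 0.7573


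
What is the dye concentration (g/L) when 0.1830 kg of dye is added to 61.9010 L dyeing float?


Formula: Conc = dye_mass(kg) / volume(L) * 1000
Substituting: Conc = 0.1830 / 61.9010 * 1000
Result: 2.9563 g/L


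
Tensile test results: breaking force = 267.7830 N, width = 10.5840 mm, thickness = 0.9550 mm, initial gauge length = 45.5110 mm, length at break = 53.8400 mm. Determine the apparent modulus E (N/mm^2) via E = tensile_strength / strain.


TS = F / (w * t) = 267.7830 / (10.5840 * 0.9550) = 26.4929 N/mm^2
strain = (Lf - L0) / L0 = (53.8400 - 45.5110) / 45.5110 = 0.1830
E = TS / strain = 26.4929 / 0.1830 = 144.7616 N/mm^2


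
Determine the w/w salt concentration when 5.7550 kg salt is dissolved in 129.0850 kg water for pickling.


Formula: Conc = salt / (water + salt) * 100
Substituting: Conc = 5.7550 / (129.0850 + 5.7550) * 100
Result: 4.2680 %


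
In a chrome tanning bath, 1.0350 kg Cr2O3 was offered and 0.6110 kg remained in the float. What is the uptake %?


Formula: Uptake = (offered - residual) / offered * 100
Substituting: Uptake = (1.0350 - 0.6110) / 1.0350 * 100
Result: 40.9662 %


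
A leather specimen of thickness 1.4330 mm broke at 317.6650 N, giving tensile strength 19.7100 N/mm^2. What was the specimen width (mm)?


Formula: w = F / (TS * t)
Substituting: w = 317.6650 / (19.7100 * 1.4330)
Result: 11.2470 mm


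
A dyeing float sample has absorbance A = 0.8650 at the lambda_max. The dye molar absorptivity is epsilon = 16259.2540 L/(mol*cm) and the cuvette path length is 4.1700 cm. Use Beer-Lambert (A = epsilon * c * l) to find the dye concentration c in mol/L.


Formula: c = A / (epsilon * l)
Substituting: c = 0.8650 / (16259.2540 * 4.1700)
Result: 1.2758e-05 mol/L


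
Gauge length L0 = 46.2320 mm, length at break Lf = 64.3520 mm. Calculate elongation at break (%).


Formula: Elongation = (Lf - L0) / L0 * 100
Substituting: Elongation = (64.3520 - 46.2320) / 46.2320 * 100
Result: 39.1936 %


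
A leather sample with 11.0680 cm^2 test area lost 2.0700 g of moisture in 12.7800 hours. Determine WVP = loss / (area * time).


Formula: WVP = loss / (area * time)
Substituting: WVP = 2.0700 / (11.0680 * 12.7800)
Result: 0.0146342 g/(cm^2*hr)


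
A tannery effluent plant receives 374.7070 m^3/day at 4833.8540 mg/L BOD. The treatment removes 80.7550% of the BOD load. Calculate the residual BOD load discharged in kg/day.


Load_in = volume * conc / 1000 = 374.7070 * 4833.8540 / 1000 = 1811.2789 kg/day
Removed = Load_in * eff / 100 = 1811.2789 * 80.7550 / 100 = 1462.6983 kg/day
Load_out = Load_in - Removed = 1811.2789 - 1462.6983 = 348.5806 kg/day


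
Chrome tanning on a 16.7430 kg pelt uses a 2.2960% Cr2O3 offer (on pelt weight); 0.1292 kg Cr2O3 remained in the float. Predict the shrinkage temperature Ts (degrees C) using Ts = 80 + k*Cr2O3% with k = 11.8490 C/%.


Offered = pelt * offer_pct / 100 = 16.7430 * 2.2960 / 100 = 0.3844 kg
Uptake = offered - residual = 0.3844 - 0.1292 = 0.2552 kg
Cr2O3% on pelt = uptake / pelt * 100 = 0.2552 / 16.7430 * 100 = 1.5243 %
Ts = 80 + k * Cr2O3% = 80 + 11.8490 * 1.5243 = 98.0618 C
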